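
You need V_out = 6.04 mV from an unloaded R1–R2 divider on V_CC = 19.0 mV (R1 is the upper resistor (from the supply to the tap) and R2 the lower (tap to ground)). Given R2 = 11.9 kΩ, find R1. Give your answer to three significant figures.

R1 ≈ 25.5 kΩ

V_out/V_CC = R2/(R1+R2) = 0.3179.
Rearranging, R1 = R2·(1−k)/k = 11.9 × 2.146 = 25.53 kΩ.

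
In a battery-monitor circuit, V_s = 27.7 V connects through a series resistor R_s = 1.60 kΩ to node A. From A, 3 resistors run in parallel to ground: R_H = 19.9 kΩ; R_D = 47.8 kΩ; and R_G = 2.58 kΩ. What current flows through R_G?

I ≈ 6.19 mA

Equivalent of the parallel group: R_p = 2.180 kΩ.
V_A = 27.7 × 2.180/3.780 = 15.97 V.
Branch current I = V_A/R_G = 15.97/2.58 = 6.192 mA.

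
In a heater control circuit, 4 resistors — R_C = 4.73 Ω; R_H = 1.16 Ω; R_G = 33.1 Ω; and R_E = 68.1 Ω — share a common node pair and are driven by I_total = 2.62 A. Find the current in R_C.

I ≈ 0.495 A

ΣG = 1/4.73 + 1/1.16 + 1/33.1 + 1/68.1 = 1.118.
Current divider: I(R_C) = I_total · G_k/ΣG = 2.62 × (0.2114/1.118) = 2.62 × 0.1890 = 0.4953 A.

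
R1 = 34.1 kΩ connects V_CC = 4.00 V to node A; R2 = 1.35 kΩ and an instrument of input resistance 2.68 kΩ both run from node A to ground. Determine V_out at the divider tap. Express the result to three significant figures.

R2 ‖ R_L = (1.35 × 2.68)/(1.35 + 2.68) = 0.8978 kΩ.
Then V_out = V_CC · R2'/(R1 + R2') = 4.00 × 0.8978/35.00 = 0.1026 V.
(Unloaded it would be 0.152 V; the load pulls it down.)

V_out ≈ 0.103 V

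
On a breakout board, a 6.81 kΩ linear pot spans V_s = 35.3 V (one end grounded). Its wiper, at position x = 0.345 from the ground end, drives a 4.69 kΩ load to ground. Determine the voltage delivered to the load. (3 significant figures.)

Split the track: R_lower = x·R_p = 2.349 kΩ, R_upper = (1−x)·R_p = 4.461 kΩ.
(x·R_p) ‖ R_L = 1.565 kΩ.
Loaded-divider output: V_out = 35.3 × 0.2598 = 9.170 V.

V_out ≈ 9.17 V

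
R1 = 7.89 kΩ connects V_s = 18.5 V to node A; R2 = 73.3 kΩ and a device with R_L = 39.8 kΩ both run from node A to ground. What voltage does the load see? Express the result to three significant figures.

V_out ≈ 14.2 V

R2 ‖ R_L = (73.3 × 39.8)/(73.3 + 39.8) = 25.79 kΩ.
Voltage divider with the loaded lower leg: V_out = 18.5 × 25.79/(7.89 + 25.79) = 18.5 × 0.7658 = 14.17 V.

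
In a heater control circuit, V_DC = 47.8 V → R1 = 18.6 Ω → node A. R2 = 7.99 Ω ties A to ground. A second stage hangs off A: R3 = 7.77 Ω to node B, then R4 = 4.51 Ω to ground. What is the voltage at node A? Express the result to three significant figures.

Looking into the second stage from A: R3 + R4 = 12.28 Ω appears in parallel with R2.
Effective lower resistance at A: R2 ‖ 12.28 = 4.841 Ω.
V_A = 47.8 × 4.841/(18.6 + 4.841) = 9.871 V.

V_A ≈ 9.87 V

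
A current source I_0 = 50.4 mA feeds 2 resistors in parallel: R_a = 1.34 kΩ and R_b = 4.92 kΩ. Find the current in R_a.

I ≈ 39.6 mA

With just two branches, the current splits inversely with resistance.
So I = 50.4 × 4.92/6.260 = 39.61 mA.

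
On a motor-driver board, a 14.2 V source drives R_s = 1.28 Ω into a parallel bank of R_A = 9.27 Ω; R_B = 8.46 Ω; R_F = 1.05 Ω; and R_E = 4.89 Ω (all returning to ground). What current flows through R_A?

Parallel bank: R_p = 1/(1/9.27 + 1/8.46 + 1/1.05 + 1/4.89) = 0.7231 Ω.
Node voltage V_A = V_supply · R_p/(R_s + R_p) = 14.2 × 0.3610 = 5.126 V.
Branch current I = V_A/R_A = 5.126/9.27 = 0.5530 A.
(Equivalently: I_total = 7.089 A, then current-divider fraction G_k/ΣG = 0.07800.)

I ≈ 0.553 A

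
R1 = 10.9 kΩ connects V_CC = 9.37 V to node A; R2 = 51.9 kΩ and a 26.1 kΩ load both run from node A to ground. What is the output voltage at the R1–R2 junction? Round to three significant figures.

R2 ‖ R_L = (51.9 × 26.1)/(51.9 + 26.1) = 17.37 kΩ.
Then V_out = V_CC · R2'/(R1 + R2') = 9.37 × 17.37/28.27 = 5.757 V.

V_out ≈ 5.76 V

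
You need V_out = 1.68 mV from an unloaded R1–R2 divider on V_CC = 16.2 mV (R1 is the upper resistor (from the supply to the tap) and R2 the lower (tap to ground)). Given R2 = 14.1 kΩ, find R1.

R1 ≈ 122 kΩ

V_out/V_CC = R2/(R1+R2) = 0.1037.
Rearranging, R1 = R2·(1−k)/k = 14.1 × 8.643 = 121.9 kΩ.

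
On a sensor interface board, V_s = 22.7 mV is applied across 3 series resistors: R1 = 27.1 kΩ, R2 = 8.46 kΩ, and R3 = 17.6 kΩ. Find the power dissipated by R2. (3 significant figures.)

P ≈ 1.54 nW

ΣR = 53.16 kΩ → I = 22.7/53.16 = 0.4270 µA.
V(R2) = I·R = 3.613 mV; P = V·I = 3.613 × 0.4270 = 1.543 nW.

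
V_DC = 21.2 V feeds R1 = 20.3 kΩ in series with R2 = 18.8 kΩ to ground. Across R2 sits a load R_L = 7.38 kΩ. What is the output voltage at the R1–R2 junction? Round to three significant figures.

First combine the lower leg with the load: R2 ‖ R_L = 5.300 kΩ.
Now apply the divider: V_out = 21.2 × 0.2070 = 4.389 V.
(Unloaded it would be 10.2 V; the load pulls it down.)

V_out ≈ 4.39 V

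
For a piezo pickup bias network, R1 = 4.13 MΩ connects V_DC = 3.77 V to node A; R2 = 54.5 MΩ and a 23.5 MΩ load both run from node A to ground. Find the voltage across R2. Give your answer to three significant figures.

R2 ‖ R_L = (54.5 × 23.5)/(54.5 + 23.5) = 16.42 MΩ.
Then V_out = V_DC · R2'/(R1 + R2') = 3.77 × 16.42/20.55 = 3.012 V.

V_out ≈ 3.01 V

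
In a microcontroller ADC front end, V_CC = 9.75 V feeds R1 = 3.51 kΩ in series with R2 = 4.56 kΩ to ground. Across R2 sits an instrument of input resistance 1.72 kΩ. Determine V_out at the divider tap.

V_out ≈ 2.56 V

R2 ‖ R_L = (4.56 × 1.72)/(4.56 + 1.72) = 1.249 kΩ.
Voltage divider with the loaded lower leg: V_out = 9.75 × 1.249/(3.51 + 1.249) = 9.75 × 0.2624 = 2.559 V.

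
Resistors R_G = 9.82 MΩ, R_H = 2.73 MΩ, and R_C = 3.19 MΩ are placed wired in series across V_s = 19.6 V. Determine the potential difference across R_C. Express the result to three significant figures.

Total series resistance ΣR = 9.82 + 2.73 + 3.19 = 15.74 MΩ.
V = V_s · R/ΣR = 19.6 × 0.2027 = 3.972 V.

V ≈ 3.97 V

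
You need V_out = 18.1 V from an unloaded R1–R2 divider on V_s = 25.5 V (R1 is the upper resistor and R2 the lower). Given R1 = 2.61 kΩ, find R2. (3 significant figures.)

R2 ≈ 6.38 kΩ

V_out/V_s = R2/(R1+R2) = 0.7098.
Rearranging, R2 = R1·k/(1−k) = 2.61 × 2.446 = 6.384 kΩ.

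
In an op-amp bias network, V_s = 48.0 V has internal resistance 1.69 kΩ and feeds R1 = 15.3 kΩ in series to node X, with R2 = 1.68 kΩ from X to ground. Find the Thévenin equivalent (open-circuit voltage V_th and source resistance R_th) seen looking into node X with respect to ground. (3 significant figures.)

V_th ≈ 4.32 V, R_th ≈ 1.53 kΩ

R1' = 1.69 + 15.3 = 16.99 kΩ (source resistance + R1).
With X open, the divider is unloaded: V_th = 48.0 × 1.68/18.67 = 4.319 V.
Zeroing V_s shorts the top of R1' to ground, so R_th = R1' ‖ R2 = 1.529 kΩ.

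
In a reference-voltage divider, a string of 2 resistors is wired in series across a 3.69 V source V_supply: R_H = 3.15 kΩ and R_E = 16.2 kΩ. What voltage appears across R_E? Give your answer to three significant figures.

ΣR = 3.15 + 16.2 = 19.35 kΩ.
Voltage divider: V = V_supply · (16.20 / 19.35) = 3.69 × 0.8372 = 3.089 V.

V ≈ 3.09 V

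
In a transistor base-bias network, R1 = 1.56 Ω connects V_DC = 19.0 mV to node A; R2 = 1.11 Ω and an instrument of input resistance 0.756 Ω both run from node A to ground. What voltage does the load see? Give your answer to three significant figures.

V_out ≈ 4.25 mV

R2 ‖ R_L = (1.11 × 0.756)/(1.11 + 0.756) = 0.4497 Ω.
Then V_out = V_DC · R2'/(R1 + R2') = 19.0 × 0.4497/2.010 = 4.252 mV.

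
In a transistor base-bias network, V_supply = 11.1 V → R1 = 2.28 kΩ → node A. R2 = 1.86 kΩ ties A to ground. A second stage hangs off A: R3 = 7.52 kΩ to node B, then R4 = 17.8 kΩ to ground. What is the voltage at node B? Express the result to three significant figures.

Looking into the second stage from A: R3 + R4 = 25.32 kΩ appears in parallel with R2.
Effective lower resistance at A: R2 ‖ 25.32 = 1.733 kΩ.
First divider: V_A = V_supply · 1.733/(2.28 + 1.733) = 4.793 V.
Stage 2 is unloaded, so V_B = V_A · R4/(R3+R4) = 4.793 × 17.8/25.32 = 3.370 V.

V_B ≈ 3.37 V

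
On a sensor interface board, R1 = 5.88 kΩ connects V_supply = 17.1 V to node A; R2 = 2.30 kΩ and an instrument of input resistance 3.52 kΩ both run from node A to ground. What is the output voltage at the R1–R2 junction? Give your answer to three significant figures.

R2 ‖ R_L = (2.30 × 3.52)/(2.30 + 3.52) = 1.391 kΩ.
Voltage divider with the loaded lower leg: V_out = 17.1 × 1.391/(5.88 + 1.391) = 17.1 × 0.1913 = 3.271 V.

V_out ≈ 3.27 V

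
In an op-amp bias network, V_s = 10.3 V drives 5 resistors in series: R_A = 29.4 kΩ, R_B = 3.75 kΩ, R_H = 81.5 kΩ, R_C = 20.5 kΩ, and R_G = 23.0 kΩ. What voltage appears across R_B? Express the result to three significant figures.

V ≈ 0.244 V

Total series resistance ΣR = 29.4 + 3.75 + 81.5 + 20.5 + 23.0 = 158.2 kΩ.
Voltage divider: V = V_s · (3.750 / 158.2) = 10.3 × 0.02371 = 0.2442 V.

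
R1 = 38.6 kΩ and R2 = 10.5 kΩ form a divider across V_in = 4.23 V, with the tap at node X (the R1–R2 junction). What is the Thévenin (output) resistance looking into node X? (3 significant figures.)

Looking into X with the source shorted: R_th = R1·R2/(R1+R2) = 38.60 × 10.5/49.10 = 8.255 kΩ.

R_th ≈ 8.25 kΩ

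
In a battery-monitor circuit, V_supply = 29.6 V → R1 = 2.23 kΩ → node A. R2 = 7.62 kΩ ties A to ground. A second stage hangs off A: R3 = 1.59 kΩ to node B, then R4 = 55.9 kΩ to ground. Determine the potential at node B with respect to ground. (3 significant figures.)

Node A sees R2 in parallel with the series input of stage 2, R3 + R4 = 57.49 kΩ.
Effective lower resistance at A: R2 ‖ 57.49 = 6.728 kΩ.
So V_A = 29.6 × 0.7511 = 22.23 V.
V_B = V_A × 0.9723 = 21.62 V.

V_B ≈ 21.6 V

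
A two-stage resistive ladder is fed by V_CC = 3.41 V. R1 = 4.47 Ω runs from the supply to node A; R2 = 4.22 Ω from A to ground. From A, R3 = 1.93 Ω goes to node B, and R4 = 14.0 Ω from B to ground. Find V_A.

The second stage (R3 + R4 = 15.93 Ω) loads node A in parallel with R2.
Effective lower resistance at A: R2 ‖ 15.93 = 3.336 Ω.
So V_A = 3.41 × 0.4274 = 1.457 V.

V_A ≈ 1.46 V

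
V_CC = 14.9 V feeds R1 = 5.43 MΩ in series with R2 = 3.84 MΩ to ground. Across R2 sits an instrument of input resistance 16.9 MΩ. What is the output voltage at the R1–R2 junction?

The load sits in parallel with R2, giving an effective lower resistance R2' = R2·R_L/(R2+R_L) = 3.129 MΩ.
Voltage divider with the loaded lower leg: V_out = 14.9 × 3.129/(5.43 + 3.129) = 14.9 × 0.3656 = 5.447 V.
(Unloaded it would be 6.17 V; the load pulls it down.)

V_out ≈ 5.45 V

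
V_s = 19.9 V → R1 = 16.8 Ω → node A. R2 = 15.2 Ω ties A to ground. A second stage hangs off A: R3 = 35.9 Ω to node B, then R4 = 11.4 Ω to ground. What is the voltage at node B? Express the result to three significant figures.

The second stage (R3 + R4 = 47.30 Ω) loads node A in parallel with R2.
Effective lower resistance at A: R2 ‖ 47.30 = 11.50 Ω.
So V_A = 19.9 × 0.4064 = 8.088 V.
Then the unloaded second divider: V_B = V_A × R4/(R3+R4) = 8.088 × 0.2410 = 1.949 V.

V_B ≈ 1.95 V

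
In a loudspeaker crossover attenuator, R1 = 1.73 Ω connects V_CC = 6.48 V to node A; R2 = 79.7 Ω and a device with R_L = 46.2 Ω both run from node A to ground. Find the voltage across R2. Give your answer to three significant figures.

V_out ≈ 6.12 V

First combine the lower leg with the load: R2 ‖ R_L = 29.25 Ω.
Now apply the divider: V_out = 6.48 × 0.9442 = 6.118 V.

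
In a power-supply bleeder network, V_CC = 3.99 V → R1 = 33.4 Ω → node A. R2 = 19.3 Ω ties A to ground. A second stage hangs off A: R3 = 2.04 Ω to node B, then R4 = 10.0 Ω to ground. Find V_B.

V_B ≈ 0.602 V

Looking into the second stage from A: R3 + R4 = 12.04 Ω appears in parallel with R2.
Effective lower resistance at A: R2 ‖ 12.04 = 7.415 Ω.
First divider: V_A = V_CC · 7.415/(33.4 + 7.415) = 0.7248 V.
V_B = V_A × 0.8306 = 0.6020 V.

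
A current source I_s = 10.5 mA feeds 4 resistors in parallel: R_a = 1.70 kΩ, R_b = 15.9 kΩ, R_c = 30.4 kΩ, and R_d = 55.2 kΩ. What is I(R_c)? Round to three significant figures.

Total conductance ΣG = 1/1.70 + 1/15.9 + 1/30.4 + 1/55.2 = 0.7021 (units of 1/kΩ).
R_c takes the fraction G_k/ΣG = 0.03289/0.7021 = 0.04685, so I = 10.5 × 0.04685 = 0.4919 mA.

I ≈ 0.492 mA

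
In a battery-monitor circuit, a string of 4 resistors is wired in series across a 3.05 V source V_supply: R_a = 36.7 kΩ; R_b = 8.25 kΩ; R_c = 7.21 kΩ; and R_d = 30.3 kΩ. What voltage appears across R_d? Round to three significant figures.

V ≈ 1.12 V

Total series resistance ΣR = 36.7 + 8.25 + 7.21 + 30.3 = 82.46 kΩ.
Voltage divider: V = V_supply · (30.30 / 82.46) = 3.05 × 0.3675 = 1.121 V.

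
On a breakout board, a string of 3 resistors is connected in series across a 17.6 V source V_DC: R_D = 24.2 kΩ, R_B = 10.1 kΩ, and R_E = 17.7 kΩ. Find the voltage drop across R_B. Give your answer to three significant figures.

Series total: ΣR = 24.2 + 10.1 + 17.7 = 52.00 kΩ.
V = V_DC · R/ΣR = 17.6 × 0.1942 = 3.418 V.

V ≈ 3.42 V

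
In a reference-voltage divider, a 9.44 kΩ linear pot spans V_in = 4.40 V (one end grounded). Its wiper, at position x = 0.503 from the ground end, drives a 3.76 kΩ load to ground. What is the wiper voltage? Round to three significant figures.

V_out ≈ 1.36 V

Lower segment x·R_p = 4.748 kΩ; upper segment (1−x)·R_p = 4.692 kΩ.
(x·R_p) ‖ R_L = 2.098 kΩ.
Then V_out = V_in · 2.098/(4.692 + 2.098) = 1.360 V.
(Unloaded: V_out = x·V_in = 2.21 V.)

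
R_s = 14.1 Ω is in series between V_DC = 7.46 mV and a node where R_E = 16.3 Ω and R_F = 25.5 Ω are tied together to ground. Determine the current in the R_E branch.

Parallel bank: R_p = 1/(1/16.3 + 1/25.5) = 9.944 Ω.
V_A by voltage divider: V_A = 7.46 × 9.944/(14.1 + 9.944) = 3.085 mV.
Branch current I = V_A/R_E = 3.085/16.3 = 0.1893 mA.
(Equivalently: I_total = 0.3103 mA, then current-divider fraction G_k/ΣG = 0.6100.)

I ≈ 0.189 mA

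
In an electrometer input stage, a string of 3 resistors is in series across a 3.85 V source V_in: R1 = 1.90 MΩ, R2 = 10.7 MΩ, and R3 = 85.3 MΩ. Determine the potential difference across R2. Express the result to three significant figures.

V ≈ 0.421 V

Series total: ΣR = 1.90 + 10.7 + 85.3 = 97.90 MΩ.
By the voltage-divider rule, V = 3.85 × 10.70/97.90 = 0.4208 V.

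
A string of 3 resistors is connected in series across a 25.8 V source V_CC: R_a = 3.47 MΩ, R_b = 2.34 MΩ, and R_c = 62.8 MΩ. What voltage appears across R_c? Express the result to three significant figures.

V ≈ 23.6 V

Series total: ΣR = 3.47 + 2.34 + 62.8 = 68.61 MΩ.
Voltage divider: V = V_CC · (62.80 / 68.61) = 25.8 × 0.9153 = 23.62 V.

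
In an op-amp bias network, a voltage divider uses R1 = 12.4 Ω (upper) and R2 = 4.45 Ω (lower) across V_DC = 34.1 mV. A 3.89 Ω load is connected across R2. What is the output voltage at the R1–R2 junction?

The load sits in parallel with R2, giving an effective lower resistance R2' = R2·R_L/(R2+R_L) = 2.076 Ω.
Then V_out = V_DC · R2'/(R1 + R2') = 34.1 × 2.076/14.48 = 4.889 mV.
(Unloaded it would be 9.01 mV; the load pulls it down.)

V_out ≈ 4.89 mV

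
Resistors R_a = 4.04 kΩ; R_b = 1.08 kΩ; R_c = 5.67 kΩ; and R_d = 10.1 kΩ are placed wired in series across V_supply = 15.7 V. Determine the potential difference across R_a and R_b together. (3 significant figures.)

Total series resistance ΣR = 4.04 + 1.08 + 5.67 + 10.1 = 20.89 kΩ.
R_{R_a..R_b} = 4.04 + 1.08 = 5.120 kΩ.
By the voltage-divider rule, V = 15.7 × 5.120/20.89 = 3.848 V.

V ≈ 3.85 V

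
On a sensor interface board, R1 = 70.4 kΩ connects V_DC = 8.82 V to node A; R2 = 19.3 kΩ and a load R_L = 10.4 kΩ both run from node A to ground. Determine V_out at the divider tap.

The load sits in parallel with R2, giving an effective lower resistance R2' = R2·R_L/(R2+R_L) = 6.758 kΩ.
Voltage divider with the loaded lower leg: V_out = 8.82 × 6.758/(70.4 + 6.758) = 8.82 × 0.08759 = 0.7725 V.
(Unloaded it would be 1.90 V; the load pulls it down.)

V_out ≈ 0.773 V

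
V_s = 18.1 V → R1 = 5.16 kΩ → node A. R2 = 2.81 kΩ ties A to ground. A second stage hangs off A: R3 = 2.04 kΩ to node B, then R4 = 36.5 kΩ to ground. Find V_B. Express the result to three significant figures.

V_B ≈ 5.77 V

The second stage (R3 + R4 = 38.54 kΩ) loads node A in parallel with R2.
R2 ‖ (R3+R4) = 2.619 kΩ.
First divider: V_A = V_s · 2.619/(5.16 + 2.619) = 6.094 V.
V_B = V_A × 0.9471 = 5.771 V.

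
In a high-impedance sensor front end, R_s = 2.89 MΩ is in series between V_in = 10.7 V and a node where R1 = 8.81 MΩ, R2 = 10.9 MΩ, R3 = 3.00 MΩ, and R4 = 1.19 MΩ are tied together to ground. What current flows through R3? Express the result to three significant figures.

I ≈ 0.715 µA

Combine the parallel branches: R_p = (1/8.81 + 1/10.9 + 1/3.00 + 1/1.19)⁻¹ = 0.7252 MΩ.
Node voltage V_A = V_in · R_p/(R_s + R_p) = 10.7 × 0.2006 = 2.146 V.
I(R3) = V_A / R3 = 2.146/3.00 = 0.7155 µA.
(Check via current divider: I_total = 2.960 µA; share G_k/ΣG = 0.2417 → same result.)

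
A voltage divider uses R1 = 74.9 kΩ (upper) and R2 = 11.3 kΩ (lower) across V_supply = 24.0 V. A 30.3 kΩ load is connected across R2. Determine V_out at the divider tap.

The load sits in parallel with R2, giving an effective lower resistance R2' = R2·R_L/(R2+R_L) = 8.231 kΩ.
Voltage divider with the loaded lower leg: V_out = 24.0 × 8.231/(74.9 + 8.231) = 24.0 × 0.09901 = 2.376 V.
(Unloaded it would be 3.15 V; the load pulls it down.)

V_out ≈ 2.38 V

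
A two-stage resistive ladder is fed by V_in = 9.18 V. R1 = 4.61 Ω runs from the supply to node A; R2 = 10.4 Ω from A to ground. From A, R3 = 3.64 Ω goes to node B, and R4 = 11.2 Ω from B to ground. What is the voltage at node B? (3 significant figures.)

Looking into the second stage from A: R3 + R4 = 14.84 Ω appears in parallel with R2.
Effective lower resistance at A: R2 ‖ 14.84 = 6.115 Ω.
First divider: V_A = V_in · 6.115/(4.61 + 6.115) = 5.234 V.
Then the unloaded second divider: V_B = V_A × R4/(R3+R4) = 5.234 × 0.7547 = 3.950 V.

V_B ≈ 3.95 V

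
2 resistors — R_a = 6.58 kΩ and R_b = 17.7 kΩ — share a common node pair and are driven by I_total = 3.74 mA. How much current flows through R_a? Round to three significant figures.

I ≈ 2.73 mA

For two parallel branches, I_k = I_total · (other R)/(sum of R).
So I = 3.74 × 17.7/24.28 = 2.726 mA.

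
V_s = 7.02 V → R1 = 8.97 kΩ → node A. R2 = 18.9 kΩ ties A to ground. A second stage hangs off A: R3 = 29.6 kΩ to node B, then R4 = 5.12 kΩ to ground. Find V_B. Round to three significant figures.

Node A sees R2 in parallel with the series input of stage 2, R3 + R4 = 34.72 kΩ.
Effective lower resistance at A: R2 ‖ 34.72 = 12.24 kΩ.
V_A = 7.02 × 12.24/(8.97 + 12.24) = 4.051 V.
Stage 2 is unloaded, so V_B = V_A · R4/(R3+R4) = 4.051 × 5.12/34.72 = 0.5974 V.

V_B ≈ 0.597 V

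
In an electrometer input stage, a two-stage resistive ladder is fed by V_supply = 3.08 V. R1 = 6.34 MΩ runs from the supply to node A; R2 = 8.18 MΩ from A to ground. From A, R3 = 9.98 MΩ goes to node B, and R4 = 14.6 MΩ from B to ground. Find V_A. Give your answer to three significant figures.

Node A sees R2 in parallel with the series input of stage 2, R3 + R4 = 24.58 MΩ.
R2 ‖ (R3+R4) = 6.137 MΩ.
V_A = 3.08 × 6.137/(6.34 + 6.137) = 1.515 V.

V_A ≈ 1.52 V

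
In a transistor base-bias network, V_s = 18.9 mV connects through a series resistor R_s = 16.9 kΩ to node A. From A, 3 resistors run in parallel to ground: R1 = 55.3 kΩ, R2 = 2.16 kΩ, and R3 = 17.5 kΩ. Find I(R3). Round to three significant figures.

Combine the parallel branches: R_p = (1/55.3 + 1/2.16 + 1/17.5)⁻¹ = 1.858 kΩ.
Node voltage V_A = V_s · R_p/(R_s + R_p) = 18.9 × 0.09906 = 1.872 mV.
I(R3) = V_A / R3 = 1.872/17.5 = 0.1070 µA.

I ≈ 0.107 µA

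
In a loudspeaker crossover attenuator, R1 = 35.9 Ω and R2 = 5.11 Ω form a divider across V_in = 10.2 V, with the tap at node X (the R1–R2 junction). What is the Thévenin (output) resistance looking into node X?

With V_in suppressed (replaced by a short), R_th = R1 ‖ R2 = (35.90 × 5.11)/(35.90 + 5.11) = 4.473 Ω.

R_th ≈ 4.47 Ω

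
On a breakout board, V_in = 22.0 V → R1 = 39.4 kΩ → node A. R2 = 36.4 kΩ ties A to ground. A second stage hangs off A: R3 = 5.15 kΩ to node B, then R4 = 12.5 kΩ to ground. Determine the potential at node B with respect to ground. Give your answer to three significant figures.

V_B ≈ 3.61 V

The second stage (R3 + R4 = 17.65 kΩ) loads node A in parallel with R2.
Effective lower resistance at A: R2 ‖ 17.65 = 11.89 kΩ.
V_A = 22.0 × 11.89/(39.4 + 11.89) = 5.099 V.
V_B = V_A × 0.7082 = 3.611 V.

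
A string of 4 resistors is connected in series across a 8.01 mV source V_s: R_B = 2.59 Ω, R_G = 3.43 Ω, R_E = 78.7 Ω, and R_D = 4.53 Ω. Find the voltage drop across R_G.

V ≈ 0.308 mV

Series total: ΣR = 2.59 + 3.43 + 78.7 + 4.53 = 89.25 Ω.
By the voltage-divider rule, V = 8.01 × 3.430/89.25 = 0.3078 mV.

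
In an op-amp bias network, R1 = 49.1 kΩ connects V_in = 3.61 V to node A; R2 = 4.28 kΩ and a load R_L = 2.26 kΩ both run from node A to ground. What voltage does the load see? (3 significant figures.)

V_out ≈ 0.106 V

The load sits in parallel with R2, giving an effective lower resistance R2' = R2·R_L/(R2+R_L) = 1.479 kΩ.
Voltage divider with the loaded lower leg: V_out = 3.61 × 1.479/(49.1 + 1.479) = 3.61 × 0.02924 = 0.1056 V.
(Unloaded it would be 0.289 V; the load pulls it down.)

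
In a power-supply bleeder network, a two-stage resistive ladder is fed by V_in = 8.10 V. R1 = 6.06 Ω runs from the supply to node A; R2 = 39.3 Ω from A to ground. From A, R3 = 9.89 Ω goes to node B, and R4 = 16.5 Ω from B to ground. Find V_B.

V_B ≈ 3.66 V

The second stage (R3 + R4 = 26.39 Ω) loads node A in parallel with R2.
R2 ‖ (R3+R4) = 15.79 Ω.
So V_A = 8.10 × 0.7226 = 5.853 V.
V_B = V_A × 0.6252 = 3.660 V.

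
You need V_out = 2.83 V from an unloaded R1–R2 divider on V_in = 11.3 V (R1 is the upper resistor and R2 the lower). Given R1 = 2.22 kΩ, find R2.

R2 ≈ 0.742 kΩ

The divider ratio is R2/(R1+R2) = 2.83/11.3 = 0.2504.
Rearranging, R2 = R1·k/(1−k) = 2.22 × 0.3341 = 0.7417 kΩ.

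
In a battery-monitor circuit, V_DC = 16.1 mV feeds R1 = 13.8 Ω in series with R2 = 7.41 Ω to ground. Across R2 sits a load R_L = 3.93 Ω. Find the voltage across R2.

First combine the lower leg with the load: R2 ‖ R_L = 2.568 Ω.
Now apply the divider: V_out = 16.1 × 0.1569 = 2.526 mV.

V_out ≈ 2.53 mV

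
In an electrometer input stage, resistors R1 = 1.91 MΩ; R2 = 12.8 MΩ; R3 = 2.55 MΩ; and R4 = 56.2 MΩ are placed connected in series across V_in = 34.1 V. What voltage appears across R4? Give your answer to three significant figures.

ΣR = 1.91 + 12.8 + 2.55 + 56.2 = 73.46 MΩ.
By the voltage-divider rule, V = 34.1 × 56.20/73.46 = 26.09 V.

V ≈ 26.1 V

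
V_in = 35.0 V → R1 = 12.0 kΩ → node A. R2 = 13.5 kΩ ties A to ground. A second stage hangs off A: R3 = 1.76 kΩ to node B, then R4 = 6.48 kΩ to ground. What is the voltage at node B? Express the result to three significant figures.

Looking into the second stage from A: R3 + R4 = 8.240 kΩ appears in parallel with R2.
R2 ‖ (R3+R4) = 5.117 kΩ.
First divider: V_A = V_in · 5.117/(12.0 + 5.117) = 10.46 V.
V_B = V_A × 0.7864 = 8.228 V.

V_B ≈ 8.23 V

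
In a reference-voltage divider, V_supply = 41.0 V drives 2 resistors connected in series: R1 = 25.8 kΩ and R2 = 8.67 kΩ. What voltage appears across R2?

V ≈ 10.3 V

Total series resistance ΣR = 25.8 + 8.67 = 34.47 kΩ.
V = V_supply · R/ΣR = 41.0 × 0.2515 = 10.31 V.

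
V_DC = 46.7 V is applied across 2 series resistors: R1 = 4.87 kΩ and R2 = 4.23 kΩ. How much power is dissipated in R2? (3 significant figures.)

The common current is I = 46.7/9.100 = 5.132 mA.
V(R2) = I·R = 21.71 V; P = V·I = 21.71 × 5.132 = 111.4 mW.

P ≈ 111 mW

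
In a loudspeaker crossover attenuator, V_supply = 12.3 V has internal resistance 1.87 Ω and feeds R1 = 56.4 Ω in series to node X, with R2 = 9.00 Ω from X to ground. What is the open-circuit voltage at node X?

V_th ≈ 1.65 V

R1' = 1.87 + 56.4 = 58.27 Ω (source resistance + R1).
Open-circuit (no load on X): V_th = V_supply · R2/(R1' + R2) = 12.3 × 9.00/(58.27 + 9.00) = 1.646 V.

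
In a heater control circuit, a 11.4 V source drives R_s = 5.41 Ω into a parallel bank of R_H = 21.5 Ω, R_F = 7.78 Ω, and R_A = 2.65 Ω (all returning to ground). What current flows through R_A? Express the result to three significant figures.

I ≈ 1.08 A

Equivalent of the parallel group: R_p = 1.810 Ω.
V_A = 11.4 × 1.810/7.220 = 2.858 V.
Branch current I = V_A/R_A = 2.858/2.65 = 1.079 A.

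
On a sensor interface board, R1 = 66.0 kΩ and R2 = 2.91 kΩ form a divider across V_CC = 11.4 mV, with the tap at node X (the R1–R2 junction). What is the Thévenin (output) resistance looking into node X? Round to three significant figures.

Zeroing V_CC shorts the top of R1 to ground, so R_th = R1 ‖ R2 = 2.787 kΩ.

R_th ≈ 2.79 kΩ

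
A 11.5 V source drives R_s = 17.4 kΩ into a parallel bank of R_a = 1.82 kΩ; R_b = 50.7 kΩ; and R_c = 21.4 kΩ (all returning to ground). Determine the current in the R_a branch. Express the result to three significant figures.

I ≈ 0.539 mA

Equivalent of the parallel group: R_p = 1.624 kΩ.
V_A = 11.5 × 1.624/19.02 = 0.9815 V.
I(R_a) = V_A / R_a = 0.9815/1.82 = 0.5393 mA.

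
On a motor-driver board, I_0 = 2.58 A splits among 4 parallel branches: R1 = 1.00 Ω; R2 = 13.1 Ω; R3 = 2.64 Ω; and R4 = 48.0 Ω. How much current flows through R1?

I ≈ 1.75 A

Total conductance ΣG = 1/1.00 + 1/13.1 + 1/2.64 + 1/48.0 = 1.476 (units of 1/Ω).
By the current-divider rule, I = I_0 · G_k/ΣG = 2.58 × 0.6775 = 1.748 A.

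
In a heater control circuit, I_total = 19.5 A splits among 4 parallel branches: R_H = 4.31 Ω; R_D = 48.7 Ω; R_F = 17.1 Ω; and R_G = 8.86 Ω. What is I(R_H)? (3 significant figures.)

Conductances: ΣG = 1/4.31 + 1/48.7 + 1/17.1 + 1/8.86 = 0.4239 (1/Ω).
By the current-divider rule, I = I_total · G_k/ΣG = 19.5 × 0.5473 = 10.67 A.

I ≈ 10.7 A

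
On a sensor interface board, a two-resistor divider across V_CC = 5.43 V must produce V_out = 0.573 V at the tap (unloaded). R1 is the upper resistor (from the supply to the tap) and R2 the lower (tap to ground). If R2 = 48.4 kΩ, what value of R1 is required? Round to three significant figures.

R1 ≈ 410 kΩ

V_out/V_CC = R2/(R1+R2) = 0.1055.
Rearranging, R1 = R2·(1−k)/k = 48.4 × 8.476 = 410.3 kΩ.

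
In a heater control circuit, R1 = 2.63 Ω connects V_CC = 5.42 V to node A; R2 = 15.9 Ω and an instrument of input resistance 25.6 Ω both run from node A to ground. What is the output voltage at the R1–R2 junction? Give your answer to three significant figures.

First combine the lower leg with the load: R2 ‖ R_L = 9.808 Ω.
Voltage divider with the loaded lower leg: V_out = 5.42 × 9.808/(2.63 + 9.808) = 5.42 × 0.7886 = 4.274 V.

V_out ≈ 4.27 V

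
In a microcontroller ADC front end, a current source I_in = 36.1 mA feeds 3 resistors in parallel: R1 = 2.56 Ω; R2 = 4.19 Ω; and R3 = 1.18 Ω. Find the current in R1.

Total conductance ΣG = 1/2.56 + 1/4.19 + 1/1.18 = 1.477 (units of 1/Ω).
R1 takes the fraction G_k/ΣG = 0.3906/1.477 = 0.2645, so I = 36.1 × 0.2645 = 9.549 mA.

I ≈ 9.55 mA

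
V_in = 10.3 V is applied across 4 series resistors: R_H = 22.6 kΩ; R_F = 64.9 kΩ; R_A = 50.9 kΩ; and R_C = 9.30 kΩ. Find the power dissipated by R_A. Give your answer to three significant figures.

The common current is I = 10.3/147.7 = 0.06974 mA.
V(R_A) = I·R = 3.550 V; P = V·I = 3.550 × 0.06974 = 0.2475 mW.

P ≈ 0.248 mW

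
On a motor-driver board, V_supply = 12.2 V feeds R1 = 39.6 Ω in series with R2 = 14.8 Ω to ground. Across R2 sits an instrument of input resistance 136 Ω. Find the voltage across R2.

First combine the lower leg with the load: R2 ‖ R_L = 13.35 Ω.
Voltage divider with the loaded lower leg: V_out = 12.2 × 13.35/(39.6 + 13.35) = 12.2 × 0.2521 = 3.075 V.

V_out ≈ 3.08 V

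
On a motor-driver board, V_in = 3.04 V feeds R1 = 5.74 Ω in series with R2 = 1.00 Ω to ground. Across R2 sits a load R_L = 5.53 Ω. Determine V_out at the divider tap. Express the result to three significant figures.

First combine the lower leg with the load: R2 ‖ R_L = 0.8469 Ω.
Then V_out = V_in · R2'/(R1 + R2') = 3.04 × 0.8469/6.587 = 0.3908 V.

V_out ≈ 0.391 V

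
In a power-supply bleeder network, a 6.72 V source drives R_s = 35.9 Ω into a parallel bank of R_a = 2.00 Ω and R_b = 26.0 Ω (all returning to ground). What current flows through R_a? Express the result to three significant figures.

Parallel bank: R_p = 1/(1/2.00 + 1/26.0) = 1.857 Ω.
V_A = 6.72 × 1.857/37.76 = 0.3305 V.
Branch current I = V_A/R_a = 0.3305/2.00 = 0.1653 A.

I ≈ 0.165 A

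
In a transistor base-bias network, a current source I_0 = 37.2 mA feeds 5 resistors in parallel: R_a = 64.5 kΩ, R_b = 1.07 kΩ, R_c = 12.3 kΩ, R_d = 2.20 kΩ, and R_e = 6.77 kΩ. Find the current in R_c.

ΣG = 1/64.5 + 1/1.07 + 1/12.3 + 1/2.20 + 1/6.77 = 1.634.
R_c takes the fraction G_k/ΣG = 0.08130/1.634 = 0.04977, so I = 37.2 × 0.04977 = 1.851 mA.

I ≈ 1.85 mA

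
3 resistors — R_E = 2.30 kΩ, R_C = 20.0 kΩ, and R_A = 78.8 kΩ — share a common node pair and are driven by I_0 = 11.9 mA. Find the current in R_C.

I ≈ 1.20 mA

Conductances: ΣG = 1/2.30 + 1/20.0 + 1/78.8 = 0.4975 (1/kΩ).
Current divider: I(R_C) = I_0 · G_k/ΣG = 11.9 × (0.05000/0.4975) = 11.9 × 0.1005 = 1.196 mA.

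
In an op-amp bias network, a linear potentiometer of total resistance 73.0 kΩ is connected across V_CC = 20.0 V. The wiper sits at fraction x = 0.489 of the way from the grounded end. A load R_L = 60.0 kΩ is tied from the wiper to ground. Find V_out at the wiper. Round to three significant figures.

The pot divides into 37.30 kΩ above the wiper and 35.70 kΩ below.
(x·R_p) ‖ R_L = 22.38 kΩ.
Loaded-divider output: V_out = 20.0 × 0.3750 = 7.500 V.

V_out ≈ 7.50 V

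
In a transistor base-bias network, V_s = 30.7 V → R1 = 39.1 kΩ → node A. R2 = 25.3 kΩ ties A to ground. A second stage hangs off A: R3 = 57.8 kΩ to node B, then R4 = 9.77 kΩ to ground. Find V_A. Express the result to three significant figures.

V_A ≈ 9.83 V

Looking into the second stage from A: R3 + R4 = 67.57 kΩ appears in parallel with R2.
R2 ‖ (R3+R4) = 18.41 kΩ.
First divider: V_A = V_s · 18.41/(39.1 + 18.41) = 9.827 V.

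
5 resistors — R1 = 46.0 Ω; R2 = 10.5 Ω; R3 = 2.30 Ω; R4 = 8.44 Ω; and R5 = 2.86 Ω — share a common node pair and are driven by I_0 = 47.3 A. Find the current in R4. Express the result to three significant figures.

I ≈ 5.49 A

Conductances: ΣG = 1/46.0 + 1/10.5 + 1/2.30 + 1/8.44 + 1/2.86 = 1.020 (1/Ω).
R4 takes the fraction G_k/ΣG = 0.1185/1.020 = 0.1162, so I = 47.3 × 0.1162 = 5.495 A.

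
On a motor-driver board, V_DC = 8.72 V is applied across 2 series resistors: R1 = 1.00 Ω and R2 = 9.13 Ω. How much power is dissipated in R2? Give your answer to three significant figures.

P ≈ 6.77 W

ΣR = 10.13 Ω → I = 8.72/10.13 = 0.8608 A.
P = I²R = 0.7410 × 9.13 = 6.765 W.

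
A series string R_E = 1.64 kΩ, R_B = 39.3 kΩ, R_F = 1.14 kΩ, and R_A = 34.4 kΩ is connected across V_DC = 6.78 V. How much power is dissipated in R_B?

P ≈ 0.309 mW

The common current is I = 6.78/76.48 = 0.08865 mA.
P(R_B) = I²·R_B = (0.08865)² × 39.3 = 0.3089 mW.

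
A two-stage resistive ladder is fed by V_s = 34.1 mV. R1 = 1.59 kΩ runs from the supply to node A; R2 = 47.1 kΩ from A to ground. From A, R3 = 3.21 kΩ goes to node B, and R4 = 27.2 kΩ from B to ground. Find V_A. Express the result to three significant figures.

Node A sees R2 in parallel with the series input of stage 2, R3 + R4 = 30.41 kΩ.
Effective lower resistance at A: R2 ‖ 30.41 = 18.48 kΩ.
So V_A = 34.1 × 0.9208 = 31.40 mV.

V_A ≈ 31.4 mV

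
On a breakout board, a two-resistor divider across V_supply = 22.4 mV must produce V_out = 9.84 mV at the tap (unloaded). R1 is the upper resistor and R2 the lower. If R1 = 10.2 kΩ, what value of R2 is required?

Required fraction k = V_out/V_supply = 0.4393.
R2 = R1 · 0.4393/(1 − 0.4393) = 7.991 kΩ.

R2 ≈ 7.99 kΩ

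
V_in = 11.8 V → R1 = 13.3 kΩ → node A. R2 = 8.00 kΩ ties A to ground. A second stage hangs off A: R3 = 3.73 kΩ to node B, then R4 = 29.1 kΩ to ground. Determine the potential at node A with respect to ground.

V_A ≈ 3.85 V

The second stage (R3 + R4 = 32.83 kΩ) loads node A in parallel with R2.
R2 ‖ (R3+R4) = 6.433 kΩ.
First divider: V_A = V_in · 6.433/(13.3 + 6.433) = 3.847 V.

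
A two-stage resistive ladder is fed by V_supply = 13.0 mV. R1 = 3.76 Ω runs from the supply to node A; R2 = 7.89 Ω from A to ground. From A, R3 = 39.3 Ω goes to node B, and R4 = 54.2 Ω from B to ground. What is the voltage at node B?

V_B ≈ 4.97 mV

The second stage (R3 + R4 = 93.50 Ω) loads node A in parallel with R2.
Effective lower resistance at A: R2 ‖ 93.50 = 7.276 Ω.
So V_A = 13.0 × 0.6593 = 8.571 mV.
V_B = V_A × 0.5797 = 4.968 mV.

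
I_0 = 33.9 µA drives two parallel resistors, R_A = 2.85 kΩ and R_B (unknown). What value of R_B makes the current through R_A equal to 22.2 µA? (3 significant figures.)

R_B ≈ 5.41 kΩ

Two-branch current divider: I_A = I_0 · R_B/(R_A + R_B).
With f = 0.6549, R_B = R_A · f/(1−f) = 2.85 × 1.897 = 5.408 kΩ.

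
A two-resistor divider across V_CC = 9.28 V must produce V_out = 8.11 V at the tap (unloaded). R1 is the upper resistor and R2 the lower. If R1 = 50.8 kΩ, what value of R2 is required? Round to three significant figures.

R2 ≈ 352 kΩ

Required fraction k = V_out/V_CC = 0.8739.
R2 = R1 · 0.8739/(1 − 0.8739) = 352.1 kΩ.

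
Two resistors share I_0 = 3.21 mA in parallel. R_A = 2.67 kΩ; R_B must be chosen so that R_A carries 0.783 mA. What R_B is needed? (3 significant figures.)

The fraction through R_A equals R_B/(R_A+R_B).
0.783/3.21 = R_B/(R_A + R_B) → R_B = R_A · (0.2439)/(1 − 0.2439) = 2.67 × 0.3226 = 0.8614 kΩ.

R_B ≈ 0.861 kΩ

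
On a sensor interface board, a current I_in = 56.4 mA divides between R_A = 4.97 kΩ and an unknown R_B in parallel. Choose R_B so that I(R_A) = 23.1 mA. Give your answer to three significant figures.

R_B ≈ 3.45 kΩ

Two-branch current divider: I_A = I_in · R_B/(R_A + R_B).
23.1/56.4 = R_B/(R_A + R_B) → R_B = R_A · (0.4096)/(1 − 0.4096) = 4.97 × 0.6937 = 3.448 kΩ.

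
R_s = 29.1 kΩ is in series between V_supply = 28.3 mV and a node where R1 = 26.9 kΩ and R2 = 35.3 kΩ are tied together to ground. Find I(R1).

Equivalent of the parallel group: R_p = 15.27 kΩ.
Node voltage V_A = V_supply · R_p/(R_s + R_p) = 28.3 × 0.3441 = 9.738 mV.
I(R1) = V_A / R1 = 9.738/26.9 = 0.3620 µA.

I ≈ 0.362 µA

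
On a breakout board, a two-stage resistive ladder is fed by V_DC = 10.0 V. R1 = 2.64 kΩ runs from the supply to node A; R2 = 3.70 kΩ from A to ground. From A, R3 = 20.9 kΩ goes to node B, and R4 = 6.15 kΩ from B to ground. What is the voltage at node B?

V_B ≈ 1.26 V

Node A sees R2 in parallel with the series input of stage 2, R3 + R4 = 27.05 kΩ.
R2 ‖ (R3+R4) = 3.255 kΩ.
So V_A = 10.0 × 0.5521 = 5.521 V.
V_B = V_A × 0.2274 = 1.255 V.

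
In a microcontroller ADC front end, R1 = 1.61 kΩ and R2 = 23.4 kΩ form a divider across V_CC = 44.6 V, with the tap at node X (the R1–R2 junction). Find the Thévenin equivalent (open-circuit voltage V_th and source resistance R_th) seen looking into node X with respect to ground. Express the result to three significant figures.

V_th is the unloaded tap voltage: V_CC · R2/(R1+R2) = 44.6 × 0.9356 = 41.73 V.
Zeroing V_CC shorts the top of R1 to ground, so R_th = R1 ‖ R2 = 1.506 kΩ.

V_th ≈ 41.7 V, R_th ≈ 1.51 kΩ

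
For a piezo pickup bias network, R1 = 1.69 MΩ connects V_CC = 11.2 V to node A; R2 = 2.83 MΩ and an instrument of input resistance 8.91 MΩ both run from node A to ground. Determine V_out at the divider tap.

First combine the lower leg with the load: R2 ‖ R_L = 2.148 MΩ.
Then V_out = V_CC · R2'/(R1 + R2') = 11.2 × 2.148/3.838 = 6.268 V.

V_out ≈ 6.27 V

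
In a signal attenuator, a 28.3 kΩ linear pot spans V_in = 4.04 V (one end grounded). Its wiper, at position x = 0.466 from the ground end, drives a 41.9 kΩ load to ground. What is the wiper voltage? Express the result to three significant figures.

V_out ≈ 1.61 V

Lower segment x·R_p = 13.19 kΩ; upper segment (1−x)·R_p = 15.11 kΩ.
R_L loads the lower segment: effective lower R = 10.03 kΩ.
Then V_out = V_in · 10.03/(15.11 + 10.03) = 1.612 V.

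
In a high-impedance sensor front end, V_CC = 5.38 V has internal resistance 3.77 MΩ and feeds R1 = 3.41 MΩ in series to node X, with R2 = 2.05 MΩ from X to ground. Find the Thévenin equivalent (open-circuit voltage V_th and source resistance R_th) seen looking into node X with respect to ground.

R1' = 3.77 + 3.41 = 7.180 MΩ (source resistance + R1).
Open-circuit (no load on X): V_th = V_CC · R2/(R1' + R2) = 5.38 × 2.05/(7.180 + 2.05) = 1.195 V.
With V_CC suppressed (replaced by a short), R_th = R1' ‖ R2 = (7.180 × 2.05)/(7.180 + 2.05) = 1.595 MΩ.

V_th ≈ 1.19 V, R_th ≈ 1.59 MΩ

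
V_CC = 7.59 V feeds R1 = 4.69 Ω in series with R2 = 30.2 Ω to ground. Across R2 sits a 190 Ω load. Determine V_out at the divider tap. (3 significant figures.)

The load sits in parallel with R2, giving an effective lower resistance R2' = R2·R_L/(R2+R_L) = 26.06 Ω.
Then V_out = V_CC · R2'/(R1 + R2') = 7.59 × 26.06/30.75 = 6.432 V.

V_out ≈ 6.43 V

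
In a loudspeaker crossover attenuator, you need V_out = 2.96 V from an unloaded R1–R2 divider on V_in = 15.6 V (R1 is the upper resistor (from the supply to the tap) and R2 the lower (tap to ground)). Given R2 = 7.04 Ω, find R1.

R1 ≈ 30.1 Ω

V_out/V_in = R2/(R1+R2) = 0.1897.
So R1 = R2 · (V_in/V_out − 1) = 7.04 × (15.6/2.96 − 1) = 7.04 × 4.270 = 30.06 Ω.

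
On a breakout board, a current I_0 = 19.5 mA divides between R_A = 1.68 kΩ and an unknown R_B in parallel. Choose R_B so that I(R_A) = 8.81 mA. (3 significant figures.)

R_B ≈ 1.38 kΩ

Two-branch current divider: I_A = I_0 · R_B/(R_A + R_B).
8.81/19.5 = R_B/(R_A + R_B) → R_B = R_A · (0.4518)/(1 − 0.4518) = 1.68 × 0.8241 = 1.385 kΩ.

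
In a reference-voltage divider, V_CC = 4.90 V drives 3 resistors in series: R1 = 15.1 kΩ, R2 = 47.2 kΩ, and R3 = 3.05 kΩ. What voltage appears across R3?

V ≈ 0.229 V

Total series resistance ΣR = 15.1 + 47.2 + 3.05 = 65.35 kΩ.
Voltage divider: V = V_CC · (3.050 / 65.35) = 4.90 × 0.04667 = 0.2287 V.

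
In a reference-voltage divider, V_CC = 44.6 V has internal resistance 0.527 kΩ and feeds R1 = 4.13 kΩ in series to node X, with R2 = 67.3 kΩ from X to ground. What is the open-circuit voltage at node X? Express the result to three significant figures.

R1' = 0.527 + 4.13 = 4.657 kΩ (source resistance + R1).
With X open, the divider is unloaded: V_th = 44.6 × 67.3/71.96 = 41.71 V.

V_th ≈ 41.7 V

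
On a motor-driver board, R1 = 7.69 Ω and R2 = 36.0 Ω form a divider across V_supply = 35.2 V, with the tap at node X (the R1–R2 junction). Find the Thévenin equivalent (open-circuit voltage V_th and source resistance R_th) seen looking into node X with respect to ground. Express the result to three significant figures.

With X open, the divider is unloaded: V_th = 35.2 × 36.0/43.69 = 29.00 V.
Zeroing V_supply shorts the top of R1 to ground, so R_th = R1 ‖ R2 = 6.336 Ω.

V_th ≈ 29.0 V, R_th ≈ 6.34 Ω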